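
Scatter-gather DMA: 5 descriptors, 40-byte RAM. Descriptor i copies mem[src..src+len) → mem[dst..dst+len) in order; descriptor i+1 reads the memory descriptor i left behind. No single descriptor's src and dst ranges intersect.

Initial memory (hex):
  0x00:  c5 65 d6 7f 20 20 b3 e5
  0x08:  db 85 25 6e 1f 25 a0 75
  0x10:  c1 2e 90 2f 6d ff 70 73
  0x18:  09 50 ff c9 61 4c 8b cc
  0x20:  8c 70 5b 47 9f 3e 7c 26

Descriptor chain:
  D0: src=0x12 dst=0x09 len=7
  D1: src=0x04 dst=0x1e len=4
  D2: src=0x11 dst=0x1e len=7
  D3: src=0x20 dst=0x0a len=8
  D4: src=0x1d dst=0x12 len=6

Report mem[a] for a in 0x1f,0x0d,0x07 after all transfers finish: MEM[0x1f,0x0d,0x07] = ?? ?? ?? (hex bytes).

MEM[0x1f,0x0d,0x07] = 90 70 e5

D0: mem[0x09..0x0f] <- [90 2f 6d ff 70 73 09]
D1: mem[0x1e..0x21] <- [20 20 b3 e5]
D2: mem[0x1e..0x24] <- [2e 90 2f 6d ff 70 73]
D3: mem[0x0a..0x11] <- [2f 6d ff 70 73 3e 7c 26]
D4: mem[0x12..0x17] <- [4c 2e 90 2f 6d ff]
query mem[0x1f]=0x90, mem[0x0d]=0x70, mem[0x07]=0xe5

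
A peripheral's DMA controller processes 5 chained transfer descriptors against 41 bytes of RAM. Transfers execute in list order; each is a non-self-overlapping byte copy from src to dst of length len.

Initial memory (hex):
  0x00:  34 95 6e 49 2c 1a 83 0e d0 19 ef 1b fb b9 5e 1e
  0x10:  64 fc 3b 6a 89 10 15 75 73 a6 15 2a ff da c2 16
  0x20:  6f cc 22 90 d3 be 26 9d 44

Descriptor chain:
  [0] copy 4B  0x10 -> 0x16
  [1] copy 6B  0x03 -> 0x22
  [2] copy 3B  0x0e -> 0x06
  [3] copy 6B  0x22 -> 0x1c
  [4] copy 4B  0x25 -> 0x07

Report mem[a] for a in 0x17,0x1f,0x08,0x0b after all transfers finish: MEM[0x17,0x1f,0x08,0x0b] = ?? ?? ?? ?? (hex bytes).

[0] 0x10->0x16 len=4 : 64 fc 3b 6a
[1] 0x03->0x22 len=6 : 49 2c 1a 83 0e d0
[2] 0x0e->0x06 len=3 : 5e 1e 64
[3] 0x22->0x1c len=6 : 49 2c 1a 83 0e d0
[4] 0x25->0x07 len=4 : 83 0e d0 44
query mem[0x17]=0xfc, mem[0x1f]=0x83, mem[0x08]=0x0e, mem[0x0b]=0x1b

MEM[0x17,0x1f,0x08,0x0b] = fc 83 0e 1b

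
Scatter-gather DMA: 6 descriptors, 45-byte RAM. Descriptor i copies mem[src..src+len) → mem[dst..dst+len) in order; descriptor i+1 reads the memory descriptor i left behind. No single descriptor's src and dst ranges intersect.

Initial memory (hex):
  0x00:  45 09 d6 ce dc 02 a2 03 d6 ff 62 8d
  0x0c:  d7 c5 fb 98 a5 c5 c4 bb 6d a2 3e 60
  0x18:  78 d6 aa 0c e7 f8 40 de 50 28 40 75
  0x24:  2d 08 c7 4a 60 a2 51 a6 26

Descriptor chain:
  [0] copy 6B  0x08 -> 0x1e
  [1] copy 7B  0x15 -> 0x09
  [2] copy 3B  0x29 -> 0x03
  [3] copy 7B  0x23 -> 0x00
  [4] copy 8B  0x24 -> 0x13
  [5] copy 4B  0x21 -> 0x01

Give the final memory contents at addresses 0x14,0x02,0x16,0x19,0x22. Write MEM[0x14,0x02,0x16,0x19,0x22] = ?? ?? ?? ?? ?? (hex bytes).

MEM[0x14,0x02,0x16,0x19,0x22] = 08 d7 4a 51 d7

  after D0: wrote 6B at 0x1e = d6ff628dd7c5
  after D1: wrote 7B at 0x09 = a23e6078d6aa0c
  after D2: wrote 3B at 0x03 = a251a6
  after D3: wrote 7B at 0x00 = c52d08c74a60a2
  after D4: wrote 8B at 0x13 = 2d08c74a60a251a6
  after D5: wrote 4B at 0x01 = 8dd7c52d
query mem[0x14]=0x08, mem[0x02]=0xd7, mem[0x16]=0x4a, mem[0x19]=0x51, mem[0x22]=0xd7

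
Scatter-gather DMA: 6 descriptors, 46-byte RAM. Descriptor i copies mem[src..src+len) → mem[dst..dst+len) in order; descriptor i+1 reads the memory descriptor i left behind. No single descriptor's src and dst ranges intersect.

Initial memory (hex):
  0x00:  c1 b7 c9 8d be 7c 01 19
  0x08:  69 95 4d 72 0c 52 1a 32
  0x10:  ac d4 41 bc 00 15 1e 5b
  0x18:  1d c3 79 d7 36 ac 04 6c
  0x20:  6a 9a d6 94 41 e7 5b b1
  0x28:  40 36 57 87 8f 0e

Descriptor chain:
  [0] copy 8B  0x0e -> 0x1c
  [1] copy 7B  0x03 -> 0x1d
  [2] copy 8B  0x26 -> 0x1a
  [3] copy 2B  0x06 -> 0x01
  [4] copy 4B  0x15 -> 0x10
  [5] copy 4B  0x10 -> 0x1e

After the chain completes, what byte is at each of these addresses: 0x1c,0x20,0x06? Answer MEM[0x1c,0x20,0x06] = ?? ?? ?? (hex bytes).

MEM[0x1c,0x20,0x06] = 40 5b 01

  after D0: wrote 8B at 0x1c = 1a32acd441bc0015
  after D1: wrote 7B at 0x1d = 8dbe7c01196995
  after D2: wrote 8B at 0x1a = 5bb1403657878f0e
  after D3: wrote 2B at 0x01 = 0119
  after D4: wrote 4B at 0x10 = 151e5b1d
  after D5: wrote 4B at 0x1e = 151e5b1d
query mem[0x1c]=0x40, mem[0x20]=0x5b, mem[0x06]=0x01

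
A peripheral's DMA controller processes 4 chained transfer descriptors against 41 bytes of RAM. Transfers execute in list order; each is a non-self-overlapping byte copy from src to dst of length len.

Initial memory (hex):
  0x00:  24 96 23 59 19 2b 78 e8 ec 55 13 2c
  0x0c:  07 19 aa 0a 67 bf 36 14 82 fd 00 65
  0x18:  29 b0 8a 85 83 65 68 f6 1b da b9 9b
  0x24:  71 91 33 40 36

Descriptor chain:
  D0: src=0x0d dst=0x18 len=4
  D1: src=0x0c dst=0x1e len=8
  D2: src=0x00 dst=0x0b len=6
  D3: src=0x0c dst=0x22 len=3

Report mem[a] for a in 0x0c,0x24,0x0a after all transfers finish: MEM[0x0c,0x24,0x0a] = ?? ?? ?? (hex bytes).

MEM[0x0c,0x24,0x0a] = 96 59 13

  after D0: wrote 4B at 0x18 = 19aa0a67
  after D1: wrote 8B at 0x1e = 0719aa0a67bf3614
  after D2: wrote 6B at 0x0b = 24962359192b
  after D3: wrote 3B at 0x22 = 962359
query mem[0x0c]=0x96, mem[0x24]=0x59, mem[0x0a]=0x13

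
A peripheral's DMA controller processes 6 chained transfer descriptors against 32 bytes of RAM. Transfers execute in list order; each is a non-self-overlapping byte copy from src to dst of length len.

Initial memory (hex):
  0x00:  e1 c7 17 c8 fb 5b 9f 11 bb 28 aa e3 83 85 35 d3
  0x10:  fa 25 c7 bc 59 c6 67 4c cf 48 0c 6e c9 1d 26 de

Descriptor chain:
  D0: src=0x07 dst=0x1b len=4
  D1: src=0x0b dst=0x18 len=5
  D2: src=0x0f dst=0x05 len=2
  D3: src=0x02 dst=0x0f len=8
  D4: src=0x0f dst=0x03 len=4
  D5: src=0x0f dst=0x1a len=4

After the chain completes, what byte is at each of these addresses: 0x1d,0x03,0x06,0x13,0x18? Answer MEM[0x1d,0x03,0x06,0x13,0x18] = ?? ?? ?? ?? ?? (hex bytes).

[0] 0x07->0x1b len=4 : 11 bb 28 aa
[1] 0x0b->0x18 len=5 : e3 83 85 35 d3
[2] 0x0f->0x05 len=2 : d3 fa
[3] 0x02->0x0f len=8 : 17 c8 fb d3 fa 11 bb 28
[4] 0x0f->0x03 len=4 : 17 c8 fb d3
[5] 0x0f->0x1a len=4 : 17 c8 fb d3
query mem[0x1d]=0xd3, mem[0x03]=0x17, mem[0x06]=0xd3, mem[0x13]=0xfa, mem[0x18]=0xe3

MEM[0x1d,0x03,0x06,0x13,0x18] = d3 17 d3 fa e3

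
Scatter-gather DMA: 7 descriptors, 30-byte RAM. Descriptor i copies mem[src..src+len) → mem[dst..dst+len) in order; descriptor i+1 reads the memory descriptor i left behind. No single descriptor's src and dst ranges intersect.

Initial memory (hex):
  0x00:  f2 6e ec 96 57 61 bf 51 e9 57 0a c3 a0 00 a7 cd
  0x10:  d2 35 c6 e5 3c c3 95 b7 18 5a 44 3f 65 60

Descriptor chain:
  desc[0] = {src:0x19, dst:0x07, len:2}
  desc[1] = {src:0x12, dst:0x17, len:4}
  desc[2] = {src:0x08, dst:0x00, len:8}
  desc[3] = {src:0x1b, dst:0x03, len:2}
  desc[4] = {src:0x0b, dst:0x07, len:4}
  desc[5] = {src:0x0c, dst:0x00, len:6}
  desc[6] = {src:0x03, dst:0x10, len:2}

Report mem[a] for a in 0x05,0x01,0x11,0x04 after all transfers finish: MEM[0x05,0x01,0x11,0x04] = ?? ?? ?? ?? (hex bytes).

MEM[0x05,0x01,0x11,0x04] = 35 00 d2 d2

#0 dst[0x07+2] := {0x5a,0x44}
#1 dst[0x17+4] := {0xc6,0xe5,0x3c,0xc3}
#2 dst[0x00+8] := {0x44,0x57,0x0a,0xc3,0xa0,0x00,0xa7,0xcd}
#3 dst[0x03+2] := {0x3f,0x65}
#4 dst[0x07+4] := {0xc3,0xa0,0x00,0xa7}
#5 dst[0x00+6] := {0xa0,0x00,0xa7,0xcd,0xd2,0x35}
#6 dst[0x10+2] := {0xcd,0xd2}
query mem[0x05]=0x35, mem[0x01]=0x00, mem[0x11]=0xd2, mem[0x04]=0xd2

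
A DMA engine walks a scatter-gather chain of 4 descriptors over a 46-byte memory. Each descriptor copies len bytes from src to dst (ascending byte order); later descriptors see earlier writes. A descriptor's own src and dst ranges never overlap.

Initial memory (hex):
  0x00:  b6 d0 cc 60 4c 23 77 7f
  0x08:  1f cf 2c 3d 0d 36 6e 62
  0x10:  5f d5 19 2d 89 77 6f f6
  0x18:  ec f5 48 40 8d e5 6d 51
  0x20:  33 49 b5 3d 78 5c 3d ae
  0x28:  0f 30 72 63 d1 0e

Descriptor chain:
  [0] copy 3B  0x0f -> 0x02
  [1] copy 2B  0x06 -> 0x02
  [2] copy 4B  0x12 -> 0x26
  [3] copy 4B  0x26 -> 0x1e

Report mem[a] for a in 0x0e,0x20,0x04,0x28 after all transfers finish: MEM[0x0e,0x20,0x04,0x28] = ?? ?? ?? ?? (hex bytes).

#0 dst[0x02+3] := {0x62,0x5f,0xd5}
#1 dst[0x02+2] := {0x77,0x7f}
#2 dst[0x26+4] := {0x19,0x2d,0x89,0x77}
#3 dst[0x1e+4] := {0x19,0x2d,0x89,0x77}
query mem[0x0e]=0x6e, mem[0x20]=0x89, mem[0x04]=0xd5, mem[0x28]=0x89

MEM[0x0e,0x20,0x04,0x28] = 6e 89 d5 89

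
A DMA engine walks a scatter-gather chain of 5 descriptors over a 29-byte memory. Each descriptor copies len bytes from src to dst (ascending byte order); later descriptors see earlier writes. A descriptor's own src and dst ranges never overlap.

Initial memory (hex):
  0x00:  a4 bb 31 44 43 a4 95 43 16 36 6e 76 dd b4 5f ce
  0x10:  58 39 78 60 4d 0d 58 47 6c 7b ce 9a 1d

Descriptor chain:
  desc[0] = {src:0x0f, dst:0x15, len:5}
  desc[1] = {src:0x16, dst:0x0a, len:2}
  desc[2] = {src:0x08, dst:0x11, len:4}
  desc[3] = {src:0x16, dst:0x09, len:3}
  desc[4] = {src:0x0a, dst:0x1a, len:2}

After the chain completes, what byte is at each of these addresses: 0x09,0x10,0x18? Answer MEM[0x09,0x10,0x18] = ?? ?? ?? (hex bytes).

MEM[0x09,0x10,0x18] = 58 58 78

  after D0: wrote 5B at 0x15 = ce58397860
  after D1: wrote 2B at 0x0a = 5839
  after D2: wrote 4B at 0x11 = 16365839
  after D3: wrote 3B at 0x09 = 583978
  after D4: wrote 2B at 0x1a = 3978
query mem[0x09]=0x58, mem[0x10]=0x58, mem[0x18]=0x78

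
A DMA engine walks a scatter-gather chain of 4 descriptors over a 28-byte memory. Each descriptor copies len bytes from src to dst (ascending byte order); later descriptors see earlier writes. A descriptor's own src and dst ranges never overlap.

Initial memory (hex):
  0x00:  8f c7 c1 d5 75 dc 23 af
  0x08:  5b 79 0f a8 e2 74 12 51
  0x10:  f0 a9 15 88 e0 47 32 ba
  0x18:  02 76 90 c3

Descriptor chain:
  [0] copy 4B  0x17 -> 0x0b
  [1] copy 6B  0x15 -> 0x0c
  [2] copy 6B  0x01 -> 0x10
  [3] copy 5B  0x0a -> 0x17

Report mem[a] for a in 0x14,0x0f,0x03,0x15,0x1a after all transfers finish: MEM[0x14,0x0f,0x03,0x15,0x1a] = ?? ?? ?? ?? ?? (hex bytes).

MEM[0x14,0x0f,0x03,0x15,0x1a] = dc 02 d5 23 32

  after D0: wrote 4B at 0x0b = ba027690
  after D1: wrote 6B at 0x0c = 4732ba027690
  after D2: wrote 6B at 0x10 = c7c1d575dc23
  after D3: wrote 5B at 0x17 = 0fba4732ba
query mem[0x14]=0xdc, mem[0x0f]=0x02, mem[0x03]=0xd5, mem[0x15]=0x23, mem[0x1a]=0x32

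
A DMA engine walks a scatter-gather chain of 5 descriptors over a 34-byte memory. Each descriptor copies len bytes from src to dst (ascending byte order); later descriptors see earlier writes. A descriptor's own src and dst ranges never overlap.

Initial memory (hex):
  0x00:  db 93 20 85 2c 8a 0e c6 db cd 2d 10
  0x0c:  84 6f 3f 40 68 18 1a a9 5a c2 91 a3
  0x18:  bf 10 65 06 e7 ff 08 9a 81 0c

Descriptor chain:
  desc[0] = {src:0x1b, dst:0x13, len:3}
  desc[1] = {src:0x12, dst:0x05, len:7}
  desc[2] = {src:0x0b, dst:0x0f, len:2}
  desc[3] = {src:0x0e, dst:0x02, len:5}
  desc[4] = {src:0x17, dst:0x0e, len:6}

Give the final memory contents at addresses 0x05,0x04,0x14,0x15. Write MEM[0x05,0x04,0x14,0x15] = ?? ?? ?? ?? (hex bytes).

MEM[0x05,0x04,0x14,0x15] = 18 84 e7 ff

  after D0: wrote 3B at 0x13 = 06e7ff
  after D1: wrote 7B at 0x05 = 1a06e7ff91a3bf
  after D2: wrote 2B at 0x0f = bf84
  after D3: wrote 5B at 0x02 = 3fbf84181a
  after D4: wrote 6B at 0x0e = a3bf106506e7
query mem[0x05]=0x18, mem[0x04]=0x84, mem[0x14]=0xe7, mem[0x15]=0xff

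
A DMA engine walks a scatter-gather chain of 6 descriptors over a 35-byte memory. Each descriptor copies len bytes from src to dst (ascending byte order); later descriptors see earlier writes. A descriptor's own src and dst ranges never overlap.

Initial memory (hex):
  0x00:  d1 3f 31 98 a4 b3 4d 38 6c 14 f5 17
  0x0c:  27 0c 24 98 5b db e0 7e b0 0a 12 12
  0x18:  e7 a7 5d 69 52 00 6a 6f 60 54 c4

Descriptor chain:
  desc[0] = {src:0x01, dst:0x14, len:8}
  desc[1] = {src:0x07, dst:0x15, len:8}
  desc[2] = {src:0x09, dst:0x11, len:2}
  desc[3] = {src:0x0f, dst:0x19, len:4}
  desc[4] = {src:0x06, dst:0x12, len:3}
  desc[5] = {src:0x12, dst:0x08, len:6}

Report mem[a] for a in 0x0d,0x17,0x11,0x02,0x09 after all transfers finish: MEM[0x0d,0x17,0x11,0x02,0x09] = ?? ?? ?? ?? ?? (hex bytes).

  after D0: wrote 8B at 0x14 = 3f3198a4b34d386c
  after D1: wrote 8B at 0x15 = 386c14f517270c24
  after D2: wrote 2B at 0x11 = 14f5
  after D3: wrote 4B at 0x19 = 985b14f5
  after D4: wrote 3B at 0x12 = 4d386c
  after D5: wrote 6B at 0x08 = 4d386c386c14
query mem[0x0d]=0x14, mem[0x17]=0x14, mem[0x11]=0x14, mem[0x02]=0x31, mem[0x09]=0x38

MEM[0x0d,0x17,0x11,0x02,0x09] = 14 14 14 31 38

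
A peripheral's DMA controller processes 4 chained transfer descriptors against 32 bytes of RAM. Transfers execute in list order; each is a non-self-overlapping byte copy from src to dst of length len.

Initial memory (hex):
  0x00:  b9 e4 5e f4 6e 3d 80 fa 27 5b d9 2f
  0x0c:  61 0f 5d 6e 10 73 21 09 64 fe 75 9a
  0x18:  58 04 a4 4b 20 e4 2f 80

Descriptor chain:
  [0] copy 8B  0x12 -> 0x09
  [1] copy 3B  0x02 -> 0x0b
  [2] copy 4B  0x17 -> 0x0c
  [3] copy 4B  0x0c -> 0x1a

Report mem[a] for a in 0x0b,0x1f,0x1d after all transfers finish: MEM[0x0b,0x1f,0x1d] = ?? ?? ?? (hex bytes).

MEM[0x0b,0x1f,0x1d] = 5e 80 a4

[0] 0x12->0x09 len=8 : 21 09 64 fe 75 9a 58 04
[1] 0x02->0x0b len=3 : 5e f4 6e
[2] 0x17->0x0c len=4 : 9a 58 04 a4
[3] 0x0c->0x1a len=4 : 9a 58 04 a4
query mem[0x0b]=0x5e, mem[0x1f]=0x80, mem[0x1d]=0xa4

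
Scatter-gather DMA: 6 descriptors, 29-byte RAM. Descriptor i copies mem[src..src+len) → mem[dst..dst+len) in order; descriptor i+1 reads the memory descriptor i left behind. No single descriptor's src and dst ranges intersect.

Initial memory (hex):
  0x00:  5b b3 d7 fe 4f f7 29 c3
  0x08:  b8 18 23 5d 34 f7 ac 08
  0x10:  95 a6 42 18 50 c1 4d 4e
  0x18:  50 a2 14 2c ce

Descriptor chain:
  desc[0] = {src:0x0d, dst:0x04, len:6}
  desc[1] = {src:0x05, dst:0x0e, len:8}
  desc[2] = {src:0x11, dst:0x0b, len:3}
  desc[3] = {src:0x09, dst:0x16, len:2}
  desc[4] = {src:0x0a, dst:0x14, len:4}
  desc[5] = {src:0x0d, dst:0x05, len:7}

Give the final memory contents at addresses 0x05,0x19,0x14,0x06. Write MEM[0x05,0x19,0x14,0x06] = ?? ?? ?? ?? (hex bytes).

MEM[0x05,0x19,0x14,0x06] = 23 a2 23 ac

  after D0: wrote 6B at 0x04 = f7ac0895a642
  after D1: wrote 8B at 0x0e = ac0895a642235d34
  after D2: wrote 3B at 0x0b = a64223
  after D3: wrote 2B at 0x16 = 4223
  after D4: wrote 4B at 0x14 = 23a64223
  after D5: wrote 7B at 0x05 = 23ac0895a64223
query mem[0x05]=0x23, mem[0x19]=0xa2, mem[0x14]=0x23, mem[0x06]=0xac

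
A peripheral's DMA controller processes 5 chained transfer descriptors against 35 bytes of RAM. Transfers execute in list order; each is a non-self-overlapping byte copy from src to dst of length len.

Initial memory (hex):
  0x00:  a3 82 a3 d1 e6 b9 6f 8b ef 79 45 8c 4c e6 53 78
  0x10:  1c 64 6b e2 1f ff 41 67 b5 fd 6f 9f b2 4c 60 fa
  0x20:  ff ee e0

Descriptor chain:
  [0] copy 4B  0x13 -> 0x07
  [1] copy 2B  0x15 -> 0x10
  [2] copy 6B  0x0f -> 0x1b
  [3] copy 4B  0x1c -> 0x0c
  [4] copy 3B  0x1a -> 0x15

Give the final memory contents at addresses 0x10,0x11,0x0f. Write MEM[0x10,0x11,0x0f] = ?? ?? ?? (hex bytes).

MEM[0x10,0x11,0x0f] = ff 41 e2

[0] 0x13->0x07 len=4 : e2 1f ff 41
[1] 0x15->0x10 len=2 : ff 41
[2] 0x0f->0x1b len=6 : 78 ff 41 6b e2 1f
[3] 0x1c->0x0c len=4 : ff 41 6b e2
[4] 0x1a->0x15 len=3 : 6f 78 ff
query mem[0x10]=0xff, mem[0x11]=0x41, mem[0x0f]=0xe2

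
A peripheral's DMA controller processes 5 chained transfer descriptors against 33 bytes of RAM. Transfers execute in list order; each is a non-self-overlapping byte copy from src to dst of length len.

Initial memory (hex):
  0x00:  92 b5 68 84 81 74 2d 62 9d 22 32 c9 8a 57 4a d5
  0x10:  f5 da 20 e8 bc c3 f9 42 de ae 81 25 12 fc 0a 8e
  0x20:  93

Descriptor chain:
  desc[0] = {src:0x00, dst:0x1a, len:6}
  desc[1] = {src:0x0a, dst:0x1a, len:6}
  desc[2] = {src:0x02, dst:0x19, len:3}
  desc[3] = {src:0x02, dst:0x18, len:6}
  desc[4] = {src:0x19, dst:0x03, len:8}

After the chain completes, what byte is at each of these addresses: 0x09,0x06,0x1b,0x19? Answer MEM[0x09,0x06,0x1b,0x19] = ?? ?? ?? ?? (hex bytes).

MEM[0x09,0x06,0x1b,0x19] = d5 2d 74 84

#0 dst[0x1a+6] := {0x92,0xb5,0x68,0x84,0x81,0x74}
#1 dst[0x1a+6] := {0x32,0xc9,0x8a,0x57,0x4a,0xd5}
#2 dst[0x19+3] := {0x68,0x84,0x81}
#3 dst[0x18+6] := {0x68,0x84,0x81,0x74,0x2d,0x62}
#4 dst[0x03+8] := {0x84,0x81,0x74,0x2d,0x62,0x4a,0xd5,0x93}
query mem[0x09]=0xd5, mem[0x06]=0x2d, mem[0x1b]=0x74, mem[0x19]=0x84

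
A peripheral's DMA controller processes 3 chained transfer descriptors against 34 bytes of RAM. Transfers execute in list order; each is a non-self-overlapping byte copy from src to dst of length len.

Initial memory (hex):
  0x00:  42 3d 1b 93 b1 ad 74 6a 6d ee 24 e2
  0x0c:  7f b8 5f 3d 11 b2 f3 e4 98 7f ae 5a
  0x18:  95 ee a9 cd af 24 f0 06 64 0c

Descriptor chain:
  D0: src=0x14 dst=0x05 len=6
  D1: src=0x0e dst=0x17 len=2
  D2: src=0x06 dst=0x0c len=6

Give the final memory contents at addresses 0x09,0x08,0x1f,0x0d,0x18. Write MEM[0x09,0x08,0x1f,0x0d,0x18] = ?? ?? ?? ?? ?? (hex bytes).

  after D0: wrote 6B at 0x05 = 987fae5a95ee
  after D1: wrote 2B at 0x17 = 5f3d
  after D2: wrote 6B at 0x0c = 7fae5a95eee2
query mem[0x09]=0x95, mem[0x08]=0x5a, mem[0x1f]=0x06, mem[0x0d]=0xae, mem[0x18]=0x3d

MEM[0x09,0x08,0x1f,0x0d,0x18] = 95 5a 06 ae 3d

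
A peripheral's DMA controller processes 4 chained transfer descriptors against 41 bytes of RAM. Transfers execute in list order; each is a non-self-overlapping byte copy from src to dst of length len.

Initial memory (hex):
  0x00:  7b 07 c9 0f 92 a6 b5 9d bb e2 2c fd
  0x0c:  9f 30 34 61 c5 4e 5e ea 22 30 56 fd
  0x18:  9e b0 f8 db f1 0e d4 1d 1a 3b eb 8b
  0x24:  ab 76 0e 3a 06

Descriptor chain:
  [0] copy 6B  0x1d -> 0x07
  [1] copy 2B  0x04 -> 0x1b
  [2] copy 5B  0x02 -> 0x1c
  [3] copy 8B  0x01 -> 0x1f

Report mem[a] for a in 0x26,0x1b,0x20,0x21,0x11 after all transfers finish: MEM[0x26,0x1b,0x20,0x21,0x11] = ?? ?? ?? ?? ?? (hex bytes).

MEM[0x26,0x1b,0x20,0x21,0x11] = d4 92 c9 0f 4e

#0 dst[0x07+6] := {0x0e,0xd4,0x1d,0x1a,0x3b,0xeb}
#1 dst[0x1b+2] := {0x92,0xa6}
#2 dst[0x1c+5] := {0xc9,0x0f,0x92,0xa6,0xb5}
#3 dst[0x1f+8] := {0x07,0xc9,0x0f,0x92,0xa6,0xb5,0x0e,0xd4}
query mem[0x26]=0xd4, mem[0x1b]=0x92, mem[0x20]=0xc9, mem[0x21]=0x0f, mem[0x11]=0x4e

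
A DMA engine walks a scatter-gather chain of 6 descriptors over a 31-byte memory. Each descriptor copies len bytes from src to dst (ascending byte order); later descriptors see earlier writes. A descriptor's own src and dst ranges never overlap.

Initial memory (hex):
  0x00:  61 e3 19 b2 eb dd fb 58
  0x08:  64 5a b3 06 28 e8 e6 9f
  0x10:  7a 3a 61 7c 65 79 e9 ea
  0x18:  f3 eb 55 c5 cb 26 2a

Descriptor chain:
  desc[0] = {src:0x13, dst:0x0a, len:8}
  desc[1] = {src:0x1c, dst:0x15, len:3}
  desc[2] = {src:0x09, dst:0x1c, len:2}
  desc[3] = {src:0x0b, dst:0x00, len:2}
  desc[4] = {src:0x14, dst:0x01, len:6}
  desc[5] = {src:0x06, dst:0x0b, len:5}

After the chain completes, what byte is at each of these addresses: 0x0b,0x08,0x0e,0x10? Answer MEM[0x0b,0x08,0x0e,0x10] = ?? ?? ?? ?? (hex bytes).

MEM[0x0b,0x08,0x0e,0x10] = eb 64 5a eb

#0 dst[0x0a+8] := {0x7c,0x65,0x79,0xe9,0xea,0xf3,0xeb,0x55}
#1 dst[0x15+3] := {0xcb,0x26,0x2a}
#2 dst[0x1c+2] := {0x5a,0x7c}
#3 dst[0x00+2] := {0x65,0x79}
#4 dst[0x01+6] := {0x65,0xcb,0x26,0x2a,0xf3,0xeb}
#5 dst[0x0b+5] := {0xeb,0x58,0x64,0x5a,0x7c}
query mem[0x0b]=0xeb, mem[0x08]=0x64, mem[0x0e]=0x5a, mem[0x10]=0xeb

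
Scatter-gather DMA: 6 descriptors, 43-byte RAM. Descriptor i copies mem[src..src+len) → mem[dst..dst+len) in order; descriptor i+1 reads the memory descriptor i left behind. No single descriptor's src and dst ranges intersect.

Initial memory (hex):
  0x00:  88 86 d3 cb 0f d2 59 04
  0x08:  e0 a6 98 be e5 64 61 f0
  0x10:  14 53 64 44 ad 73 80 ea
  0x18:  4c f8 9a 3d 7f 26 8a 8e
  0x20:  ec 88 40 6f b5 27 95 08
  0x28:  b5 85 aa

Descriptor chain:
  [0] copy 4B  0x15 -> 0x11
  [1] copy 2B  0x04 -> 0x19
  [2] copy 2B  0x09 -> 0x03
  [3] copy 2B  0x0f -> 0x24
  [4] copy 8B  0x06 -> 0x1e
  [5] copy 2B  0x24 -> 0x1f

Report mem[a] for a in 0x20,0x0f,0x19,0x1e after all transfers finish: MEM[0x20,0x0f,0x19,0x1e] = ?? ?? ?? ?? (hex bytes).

MEM[0x20,0x0f,0x19,0x1e] = 64 f0 0f 59

[0] 0x15->0x11 len=4 : 73 80 ea 4c
[1] 0x04->0x19 len=2 : 0f d2
[2] 0x09->0x03 len=2 : a6 98
[3] 0x0f->0x24 len=2 : f0 14
[4] 0x06->0x1e len=8 : 59 04 e0 a6 98 be e5 64
[5] 0x24->0x1f len=2 : e5 64
query mem[0x20]=0x64, mem[0x0f]=0xf0, mem[0x19]=0x0f, mem[0x1e]=0x59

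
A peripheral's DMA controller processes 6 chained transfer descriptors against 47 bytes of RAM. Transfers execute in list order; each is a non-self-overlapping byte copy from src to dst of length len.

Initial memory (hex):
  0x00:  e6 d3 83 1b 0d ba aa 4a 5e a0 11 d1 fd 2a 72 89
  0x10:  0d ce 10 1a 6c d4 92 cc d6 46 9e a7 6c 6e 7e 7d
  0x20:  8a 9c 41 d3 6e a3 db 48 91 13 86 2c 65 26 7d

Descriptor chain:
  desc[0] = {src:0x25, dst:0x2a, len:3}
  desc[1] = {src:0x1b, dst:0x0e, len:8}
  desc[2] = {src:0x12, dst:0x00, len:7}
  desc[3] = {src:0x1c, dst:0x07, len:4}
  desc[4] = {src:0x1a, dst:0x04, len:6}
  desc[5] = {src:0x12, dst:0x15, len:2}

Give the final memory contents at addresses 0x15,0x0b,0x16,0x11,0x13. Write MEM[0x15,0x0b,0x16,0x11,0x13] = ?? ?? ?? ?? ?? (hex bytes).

MEM[0x15,0x0b,0x16,0x11,0x13] = 7d d1 8a 7e 8a

#0 dst[0x2a+3] := {0xa3,0xdb,0x48}
#1 dst[0x0e+8] := {0xa7,0x6c,0x6e,0x7e,0x7d,0x8a,0x9c,0x41}
#2 dst[0x00+7] := {0x7d,0x8a,0x9c,0x41,0x92,0xcc,0xd6}
#3 dst[0x07+4] := {0x6c,0x6e,0x7e,0x7d}
#4 dst[0x04+6] := {0x9e,0xa7,0x6c,0x6e,0x7e,0x7d}
#5 dst[0x15+2] := {0x7d,0x8a}
query mem[0x15]=0x7d, mem[0x0b]=0xd1, mem[0x16]=0x8a, mem[0x11]=0x7e, mem[0x13]=0x8a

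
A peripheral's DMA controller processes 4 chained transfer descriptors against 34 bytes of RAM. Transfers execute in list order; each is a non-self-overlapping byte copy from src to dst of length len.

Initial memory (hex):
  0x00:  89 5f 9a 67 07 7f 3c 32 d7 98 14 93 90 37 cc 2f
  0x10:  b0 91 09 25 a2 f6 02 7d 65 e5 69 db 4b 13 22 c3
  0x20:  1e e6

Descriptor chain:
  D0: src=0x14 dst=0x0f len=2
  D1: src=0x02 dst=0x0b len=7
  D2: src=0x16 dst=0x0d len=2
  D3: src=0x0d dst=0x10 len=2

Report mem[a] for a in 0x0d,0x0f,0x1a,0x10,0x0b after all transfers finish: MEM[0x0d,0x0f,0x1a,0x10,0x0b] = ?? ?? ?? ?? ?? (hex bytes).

#0 dst[0x0f+2] := {0xa2,0xf6}
#1 dst[0x0b+7] := {0x9a,0x67,0x07,0x7f,0x3c,0x32,0xd7}
#2 dst[0x0d+2] := {0x02,0x7d}
#3 dst[0x10+2] := {0x02,0x7d}
query mem[0x0d]=0x02, mem[0x0f]=0x3c, mem[0x1a]=0x69, mem[0x10]=0x02, mem[0x0b]=0x9a

MEM[0x0d,0x0f,0x1a,0x10,0x0b] = 02 3c 69 02 9a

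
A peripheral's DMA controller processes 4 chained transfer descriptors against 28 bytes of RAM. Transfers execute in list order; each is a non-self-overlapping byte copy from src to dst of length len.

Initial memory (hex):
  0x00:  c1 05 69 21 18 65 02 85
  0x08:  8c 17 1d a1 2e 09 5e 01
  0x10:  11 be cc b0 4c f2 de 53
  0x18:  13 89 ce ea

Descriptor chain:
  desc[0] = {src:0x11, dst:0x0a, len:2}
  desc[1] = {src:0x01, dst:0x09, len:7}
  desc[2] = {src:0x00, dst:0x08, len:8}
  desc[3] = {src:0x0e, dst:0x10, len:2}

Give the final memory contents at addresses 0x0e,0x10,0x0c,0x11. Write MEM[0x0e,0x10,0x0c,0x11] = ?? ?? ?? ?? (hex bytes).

MEM[0x0e,0x10,0x0c,0x11] = 02 02 18 85

D0: mem[0x0a..0x0b] <- [be cc]
D1: mem[0x09..0x0f] <- [05 69 21 18 65 02 85]
D2: mem[0x08..0x0f] <- [c1 05 69 21 18 65 02 85]
D3: mem[0x10..0x11] <- [02 85]
query mem[0x0e]=0x02, mem[0x10]=0x02, mem[0x0c]=0x18, mem[0x11]=0x85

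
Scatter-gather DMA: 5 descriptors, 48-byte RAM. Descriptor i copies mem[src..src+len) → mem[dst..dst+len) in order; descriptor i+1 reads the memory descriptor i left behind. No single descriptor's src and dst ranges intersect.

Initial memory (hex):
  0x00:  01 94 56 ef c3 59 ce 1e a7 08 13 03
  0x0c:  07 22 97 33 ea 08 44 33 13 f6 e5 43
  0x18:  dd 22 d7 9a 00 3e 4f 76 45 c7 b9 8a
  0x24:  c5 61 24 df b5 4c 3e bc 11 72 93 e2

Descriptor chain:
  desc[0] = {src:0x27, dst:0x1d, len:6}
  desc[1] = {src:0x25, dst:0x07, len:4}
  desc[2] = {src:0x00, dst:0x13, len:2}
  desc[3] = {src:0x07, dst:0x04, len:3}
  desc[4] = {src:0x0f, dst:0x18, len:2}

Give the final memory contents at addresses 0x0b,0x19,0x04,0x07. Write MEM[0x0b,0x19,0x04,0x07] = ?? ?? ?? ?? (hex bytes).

MEM[0x0b,0x19,0x04,0x07] = 03 ea 61 61

[0] 0x27->0x1d len=6 : df b5 4c 3e bc 11
[1] 0x25->0x07 len=4 : 61 24 df b5
[2] 0x00->0x13 len=2 : 01 94
[3] 0x07->0x04 len=3 : 61 24 df
[4] 0x0f->0x18 len=2 : 33 ea
query mem[0x0b]=0x03, mem[0x19]=0xea, mem[0x04]=0x61, mem[0x07]=0x61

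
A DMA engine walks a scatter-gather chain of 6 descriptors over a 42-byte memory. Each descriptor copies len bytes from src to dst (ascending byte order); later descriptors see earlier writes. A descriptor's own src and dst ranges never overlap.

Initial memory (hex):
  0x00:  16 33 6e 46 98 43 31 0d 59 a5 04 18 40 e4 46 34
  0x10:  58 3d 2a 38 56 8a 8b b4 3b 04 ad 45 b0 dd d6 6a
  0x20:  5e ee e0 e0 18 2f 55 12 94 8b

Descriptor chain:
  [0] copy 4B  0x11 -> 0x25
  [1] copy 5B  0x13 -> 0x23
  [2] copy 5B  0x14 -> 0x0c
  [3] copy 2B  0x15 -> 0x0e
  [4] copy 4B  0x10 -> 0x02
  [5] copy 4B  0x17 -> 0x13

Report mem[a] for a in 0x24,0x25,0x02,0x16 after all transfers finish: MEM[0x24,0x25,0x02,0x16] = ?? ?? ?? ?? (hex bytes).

D0: mem[0x25..0x28] <- [3d 2a 38 56]
D1: mem[0x23..0x27] <- [38 56 8a 8b b4]
D2: mem[0x0c..0x10] <- [56 8a 8b b4 3b]
D3: mem[0x0e..0x0f] <- [8a 8b]
D4: mem[0x02..0x05] <- [3b 3d 2a 38]
D5: mem[0x13..0x16] <- [b4 3b 04 ad]
query mem[0x24]=0x56, mem[0x25]=0x8a, mem[0x02]=0x3b, mem[0x16]=0xad

MEM[0x24,0x25,0x02,0x16] = 56 8a 3b ad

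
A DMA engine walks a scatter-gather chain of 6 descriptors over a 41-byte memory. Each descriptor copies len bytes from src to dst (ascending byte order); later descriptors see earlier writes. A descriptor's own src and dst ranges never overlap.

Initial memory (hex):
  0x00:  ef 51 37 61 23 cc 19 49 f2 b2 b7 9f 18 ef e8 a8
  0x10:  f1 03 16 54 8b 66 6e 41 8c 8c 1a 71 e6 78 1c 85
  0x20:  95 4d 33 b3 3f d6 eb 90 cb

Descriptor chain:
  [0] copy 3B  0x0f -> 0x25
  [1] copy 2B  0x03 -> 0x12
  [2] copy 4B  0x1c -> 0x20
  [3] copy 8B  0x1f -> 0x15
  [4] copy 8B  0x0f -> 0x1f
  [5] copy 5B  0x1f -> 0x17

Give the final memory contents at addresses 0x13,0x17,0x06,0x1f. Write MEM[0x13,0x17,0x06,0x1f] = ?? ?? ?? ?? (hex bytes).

D0: mem[0x25..0x27] <- [a8 f1 03]
D1: mem[0x12..0x13] <- [61 23]
D2: mem[0x20..0x23] <- [e6 78 1c 85]
D3: mem[0x15..0x1c] <- [85 e6 78 1c 85 3f a8 f1]
D4: mem[0x1f..0x26] <- [a8 f1 03 61 23 8b 85 e6]
D5: mem[0x17..0x1b] <- [a8 f1 03 61 23]
query mem[0x13]=0x23, mem[0x17]=0xa8, mem[0x06]=0x19, mem[0x1f]=0xa8

MEM[0x13,0x17,0x06,0x1f] = 23 a8 19 a8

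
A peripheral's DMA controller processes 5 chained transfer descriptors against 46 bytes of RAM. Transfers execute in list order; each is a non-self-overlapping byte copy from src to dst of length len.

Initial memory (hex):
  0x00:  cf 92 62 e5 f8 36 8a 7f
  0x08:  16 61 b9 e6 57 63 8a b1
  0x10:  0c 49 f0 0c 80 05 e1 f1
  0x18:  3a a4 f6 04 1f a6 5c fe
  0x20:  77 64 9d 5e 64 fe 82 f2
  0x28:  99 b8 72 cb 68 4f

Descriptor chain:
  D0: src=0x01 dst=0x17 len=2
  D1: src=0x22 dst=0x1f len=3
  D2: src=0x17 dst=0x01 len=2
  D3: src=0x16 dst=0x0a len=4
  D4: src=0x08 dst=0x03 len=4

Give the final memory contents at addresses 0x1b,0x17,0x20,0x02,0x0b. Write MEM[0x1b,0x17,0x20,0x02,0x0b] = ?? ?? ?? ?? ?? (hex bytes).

MEM[0x1b,0x17,0x20,0x02,0x0b] = 04 92 5e 62 92

#0 dst[0x17+2] := {0x92,0x62}
#1 dst[0x1f+3] := {0x9d,0x5e,0x64}
#2 dst[0x01+2] := {0x92,0x62}
#3 dst[0x0a+4] := {0xe1,0x92,0x62,0xa4}
#4 dst[0x03+4] := {0x16,0x61,0xe1,0x92}
query mem[0x1b]=0x04, mem[0x17]=0x92, mem[0x20]=0x5e, mem[0x02]=0x62, mem[0x0b]=0x92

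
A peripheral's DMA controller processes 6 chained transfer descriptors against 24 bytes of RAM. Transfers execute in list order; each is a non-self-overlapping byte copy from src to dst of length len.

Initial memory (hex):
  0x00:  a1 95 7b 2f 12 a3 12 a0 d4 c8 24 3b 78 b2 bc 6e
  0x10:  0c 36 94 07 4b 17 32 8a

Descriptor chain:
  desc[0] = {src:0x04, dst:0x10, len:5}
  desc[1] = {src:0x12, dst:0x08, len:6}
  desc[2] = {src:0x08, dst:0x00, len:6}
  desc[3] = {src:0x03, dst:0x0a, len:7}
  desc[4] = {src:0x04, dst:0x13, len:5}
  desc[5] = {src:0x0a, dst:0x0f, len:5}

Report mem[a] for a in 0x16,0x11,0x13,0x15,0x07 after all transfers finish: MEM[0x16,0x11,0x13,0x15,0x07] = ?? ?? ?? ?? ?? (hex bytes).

D0: mem[0x10..0x14] <- [12 a3 12 a0 d4]
D1: mem[0x08..0x0d] <- [12 a0 d4 17 32 8a]
D2: mem[0x00..0x05] <- [12 a0 d4 17 32 8a]
D3: mem[0x0a..0x10] <- [17 32 8a 12 a0 12 a0]
D4: mem[0x13..0x17] <- [32 8a 12 a0 12]
D5: mem[0x0f..0x13] <- [17 32 8a 12 a0]
query mem[0x16]=0xa0, mem[0x11]=0x8a, mem[0x13]=0xa0, mem[0x15]=0x12, mem[0x07]=0xa0

MEM[0x16,0x11,0x13,0x15,0x07] = a0 8a a0 12 a0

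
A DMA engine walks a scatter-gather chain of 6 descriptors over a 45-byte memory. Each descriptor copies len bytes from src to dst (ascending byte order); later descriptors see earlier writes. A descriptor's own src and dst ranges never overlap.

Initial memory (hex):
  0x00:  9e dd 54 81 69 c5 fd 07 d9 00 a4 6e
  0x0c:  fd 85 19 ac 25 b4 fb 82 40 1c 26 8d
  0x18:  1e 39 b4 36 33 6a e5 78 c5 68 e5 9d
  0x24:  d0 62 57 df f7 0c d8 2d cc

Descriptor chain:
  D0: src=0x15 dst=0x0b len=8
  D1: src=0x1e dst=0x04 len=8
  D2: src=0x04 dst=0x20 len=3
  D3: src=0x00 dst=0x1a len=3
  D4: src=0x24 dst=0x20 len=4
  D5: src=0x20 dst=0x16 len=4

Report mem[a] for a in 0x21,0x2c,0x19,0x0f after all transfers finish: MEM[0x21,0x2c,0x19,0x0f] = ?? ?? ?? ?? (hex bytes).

  after D0: wrote 8B at 0x0b = 1c268d1e39b43633
  after D1: wrote 8B at 0x04 = e578c568e59dd062
  after D2: wrote 3B at 0x20 = e578c5
  after D3: wrote 3B at 0x1a = 9edd54
  after D4: wrote 4B at 0x20 = d06257df
  after D5: wrote 4B at 0x16 = d06257df
query mem[0x21]=0x62, mem[0x2c]=0xcc, mem[0x19]=0xdf, mem[0x0f]=0x39

MEM[0x21,0x2c,0x19,0x0f] = 62 cc df 39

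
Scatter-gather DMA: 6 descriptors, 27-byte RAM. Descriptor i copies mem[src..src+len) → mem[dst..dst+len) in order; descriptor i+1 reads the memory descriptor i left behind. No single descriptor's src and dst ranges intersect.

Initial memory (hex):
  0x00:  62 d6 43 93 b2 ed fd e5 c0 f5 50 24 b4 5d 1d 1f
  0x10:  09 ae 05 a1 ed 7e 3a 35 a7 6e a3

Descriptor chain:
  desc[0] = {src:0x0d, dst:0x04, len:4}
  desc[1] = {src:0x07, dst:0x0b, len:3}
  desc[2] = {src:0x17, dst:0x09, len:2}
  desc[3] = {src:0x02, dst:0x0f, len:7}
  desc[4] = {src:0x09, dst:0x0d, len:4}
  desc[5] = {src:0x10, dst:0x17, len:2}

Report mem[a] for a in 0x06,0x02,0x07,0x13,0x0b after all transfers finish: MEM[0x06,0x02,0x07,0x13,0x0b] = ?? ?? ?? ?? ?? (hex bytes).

MEM[0x06,0x02,0x07,0x13,0x0b] = 1f 43 09 1f 09

D0: mem[0x04..0x07] <- [5d 1d 1f 09]
D1: mem[0x0b..0x0d] <- [09 c0 f5]
D2: mem[0x09..0x0a] <- [35 a7]
D3: mem[0x0f..0x15] <- [43 93 5d 1d 1f 09 c0]
D4: mem[0x0d..0x10] <- [35 a7 09 c0]
D5: mem[0x17..0x18] <- [c0 5d]
query mem[0x06]=0x1f, mem[0x02]=0x43, mem[0x07]=0x09, mem[0x13]=0x1f, mem[0x0b]=0x09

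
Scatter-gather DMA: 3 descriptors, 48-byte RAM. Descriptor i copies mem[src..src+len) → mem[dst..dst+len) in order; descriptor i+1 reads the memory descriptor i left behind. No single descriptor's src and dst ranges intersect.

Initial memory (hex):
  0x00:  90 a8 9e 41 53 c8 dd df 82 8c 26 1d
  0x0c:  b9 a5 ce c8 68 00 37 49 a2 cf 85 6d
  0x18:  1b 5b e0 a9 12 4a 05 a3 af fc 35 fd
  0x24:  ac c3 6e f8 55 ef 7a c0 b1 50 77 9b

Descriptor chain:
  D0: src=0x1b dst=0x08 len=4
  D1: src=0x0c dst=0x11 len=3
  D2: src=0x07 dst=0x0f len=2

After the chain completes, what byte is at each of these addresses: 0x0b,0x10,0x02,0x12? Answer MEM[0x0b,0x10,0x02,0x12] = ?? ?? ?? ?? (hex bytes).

MEM[0x0b,0x10,0x02,0x12] = 05 a9 9e a5

#0 dst[0x08+4] := {0xa9,0x12,0x4a,0x05}
#1 dst[0x11+3] := {0xb9,0xa5,0xce}
#2 dst[0x0f+2] := {0xdf,0xa9}
query mem[0x0b]=0x05, mem[0x10]=0xa9, mem[0x02]=0x9e, mem[0x12]=0xa5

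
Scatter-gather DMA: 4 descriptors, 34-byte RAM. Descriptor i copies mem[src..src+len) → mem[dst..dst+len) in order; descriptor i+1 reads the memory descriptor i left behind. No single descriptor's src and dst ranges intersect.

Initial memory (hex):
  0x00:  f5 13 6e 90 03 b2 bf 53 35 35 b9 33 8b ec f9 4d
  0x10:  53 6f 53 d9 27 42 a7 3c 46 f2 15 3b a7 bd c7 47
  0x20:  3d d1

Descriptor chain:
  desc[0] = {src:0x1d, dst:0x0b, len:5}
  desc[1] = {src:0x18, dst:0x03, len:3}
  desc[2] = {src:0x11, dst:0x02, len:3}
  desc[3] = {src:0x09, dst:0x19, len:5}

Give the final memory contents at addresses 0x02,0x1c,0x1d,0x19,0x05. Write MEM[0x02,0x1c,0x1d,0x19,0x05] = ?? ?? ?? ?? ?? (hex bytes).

#0 dst[0x0b+5] := {0xbd,0xc7,0x47,0x3d,0xd1}
#1 dst[0x03+3] := {0x46,0xf2,0x15}
#2 dst[0x02+3] := {0x6f,0x53,0xd9}
#3 dst[0x19+5] := {0x35,0xb9,0xbd,0xc7,0x47}
query mem[0x02]=0x6f, mem[0x1c]=0xc7, mem[0x1d]=0x47, mem[0x19]=0x35, mem[0x05]=0x15

MEM[0x02,0x1c,0x1d,0x19,0x05] = 6f c7 47 35 15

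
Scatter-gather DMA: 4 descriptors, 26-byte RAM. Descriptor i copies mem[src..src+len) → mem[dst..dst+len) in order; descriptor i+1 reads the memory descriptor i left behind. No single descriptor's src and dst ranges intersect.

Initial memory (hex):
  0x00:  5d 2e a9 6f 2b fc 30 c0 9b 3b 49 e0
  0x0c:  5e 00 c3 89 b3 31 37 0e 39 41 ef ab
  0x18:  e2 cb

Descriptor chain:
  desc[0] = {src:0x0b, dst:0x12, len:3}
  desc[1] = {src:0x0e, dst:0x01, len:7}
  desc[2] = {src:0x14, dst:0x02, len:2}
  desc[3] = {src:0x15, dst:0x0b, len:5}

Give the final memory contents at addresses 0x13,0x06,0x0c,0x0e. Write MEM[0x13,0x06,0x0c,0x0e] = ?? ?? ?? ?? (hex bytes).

MEM[0x13,0x06,0x0c,0x0e] = 5e 5e ef e2

D0: mem[0x12..0x14] <- [e0 5e 00]
D1: mem[0x01..0x07] <- [c3 89 b3 31 e0 5e 00]
D2: mem[0x02..0x03] <- [00 41]
D3: mem[0x0b..0x0f] <- [41 ef ab e2 cb]
query mem[0x13]=0x5e, mem[0x06]=0x5e, mem[0x0c]=0xef, mem[0x0e]=0xe2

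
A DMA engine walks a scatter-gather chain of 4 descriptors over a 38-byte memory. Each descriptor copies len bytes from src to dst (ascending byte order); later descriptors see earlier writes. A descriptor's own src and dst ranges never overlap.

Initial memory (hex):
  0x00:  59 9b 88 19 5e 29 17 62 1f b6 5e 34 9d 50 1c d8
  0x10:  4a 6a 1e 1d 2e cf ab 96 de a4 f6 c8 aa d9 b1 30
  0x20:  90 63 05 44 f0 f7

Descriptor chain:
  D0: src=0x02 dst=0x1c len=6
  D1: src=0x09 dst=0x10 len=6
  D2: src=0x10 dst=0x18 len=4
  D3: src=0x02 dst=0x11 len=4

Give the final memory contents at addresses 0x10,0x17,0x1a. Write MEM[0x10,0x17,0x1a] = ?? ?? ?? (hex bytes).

[0] 0x02->0x1c len=6 : 88 19 5e 29 17 62
[1] 0x09->0x10 len=6 : b6 5e 34 9d 50 1c
[2] 0x10->0x18 len=4 : b6 5e 34 9d
[3] 0x02->0x11 len=4 : 88 19 5e 29
query mem[0x10]=0xb6, mem[0x17]=0x96, mem[0x1a]=0x34

MEM[0x10,0x17,0x1a] = b6 96 34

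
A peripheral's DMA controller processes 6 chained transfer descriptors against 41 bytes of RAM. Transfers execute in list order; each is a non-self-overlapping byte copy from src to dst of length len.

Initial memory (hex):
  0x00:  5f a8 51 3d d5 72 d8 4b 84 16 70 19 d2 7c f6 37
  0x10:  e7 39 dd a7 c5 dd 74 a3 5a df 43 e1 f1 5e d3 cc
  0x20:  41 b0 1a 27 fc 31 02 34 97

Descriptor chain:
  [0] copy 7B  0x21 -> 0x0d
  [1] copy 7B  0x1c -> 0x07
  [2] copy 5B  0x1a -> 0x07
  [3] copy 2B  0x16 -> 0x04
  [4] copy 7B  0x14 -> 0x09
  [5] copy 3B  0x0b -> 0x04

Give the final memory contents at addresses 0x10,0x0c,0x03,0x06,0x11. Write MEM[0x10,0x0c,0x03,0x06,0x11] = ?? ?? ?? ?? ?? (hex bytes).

D0: mem[0x0d..0x13] <- [b0 1a 27 fc 31 02 34]
D1: mem[0x07..0x0d] <- [f1 5e d3 cc 41 b0 1a]
D2: mem[0x07..0x0b] <- [43 e1 f1 5e d3]
D3: mem[0x04..0x05] <- [74 a3]
D4: mem[0x09..0x0f] <- [c5 dd 74 a3 5a df 43]
D5: mem[0x04..0x06] <- [74 a3 5a]
query mem[0x10]=0xfc, mem[0x0c]=0xa3, mem[0x03]=0x3d, mem[0x06]=0x5a, mem[0x11]=0x31

MEM[0x10,0x0c,0x03,0x06,0x11] = fc a3 3d 5a 31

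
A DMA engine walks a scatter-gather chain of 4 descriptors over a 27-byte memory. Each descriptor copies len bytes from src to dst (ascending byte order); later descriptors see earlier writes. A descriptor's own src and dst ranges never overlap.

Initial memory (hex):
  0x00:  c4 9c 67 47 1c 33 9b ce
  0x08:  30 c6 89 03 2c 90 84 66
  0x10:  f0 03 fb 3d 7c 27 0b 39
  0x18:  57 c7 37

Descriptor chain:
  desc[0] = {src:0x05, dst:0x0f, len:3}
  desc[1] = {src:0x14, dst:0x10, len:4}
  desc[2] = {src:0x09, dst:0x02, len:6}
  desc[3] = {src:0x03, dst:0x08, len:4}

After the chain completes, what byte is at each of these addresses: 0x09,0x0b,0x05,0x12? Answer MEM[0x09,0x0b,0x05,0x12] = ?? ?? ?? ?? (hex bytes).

MEM[0x09,0x0b,0x05,0x12] = 03 90 2c 0b

D0: mem[0x0f..0x11] <- [33 9b ce]
D1: mem[0x10..0x13] <- [7c 27 0b 39]
D2: mem[0x02..0x07] <- [c6 89 03 2c 90 84]
D3: mem[0x08..0x0b] <- [89 03 2c 90]
query mem[0x09]=0x03, mem[0x0b]=0x90, mem[0x05]=0x2c, mem[0x12]=0x0b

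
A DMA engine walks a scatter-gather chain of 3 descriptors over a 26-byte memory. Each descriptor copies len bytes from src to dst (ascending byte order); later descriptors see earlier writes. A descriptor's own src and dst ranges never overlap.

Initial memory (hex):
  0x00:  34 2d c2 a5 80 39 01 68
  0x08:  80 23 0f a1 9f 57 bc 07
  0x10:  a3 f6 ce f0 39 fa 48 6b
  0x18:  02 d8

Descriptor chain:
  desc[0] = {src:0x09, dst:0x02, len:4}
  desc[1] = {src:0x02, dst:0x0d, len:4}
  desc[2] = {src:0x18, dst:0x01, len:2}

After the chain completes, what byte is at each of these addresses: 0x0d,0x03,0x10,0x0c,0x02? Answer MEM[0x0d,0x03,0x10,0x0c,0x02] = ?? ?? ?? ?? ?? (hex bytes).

MEM[0x0d,0x03,0x10,0x0c,0x02] = 23 0f 9f 9f d8

[0] 0x09->0x02 len=4 : 23 0f a1 9f
[1] 0x02->0x0d len=4 : 23 0f a1 9f
[2] 0x18->0x01 len=2 : 02 d8
query mem[0x0d]=0x23, mem[0x03]=0x0f, mem[0x10]=0x9f, mem[0x0c]=0x9f, mem[0x02]=0xd8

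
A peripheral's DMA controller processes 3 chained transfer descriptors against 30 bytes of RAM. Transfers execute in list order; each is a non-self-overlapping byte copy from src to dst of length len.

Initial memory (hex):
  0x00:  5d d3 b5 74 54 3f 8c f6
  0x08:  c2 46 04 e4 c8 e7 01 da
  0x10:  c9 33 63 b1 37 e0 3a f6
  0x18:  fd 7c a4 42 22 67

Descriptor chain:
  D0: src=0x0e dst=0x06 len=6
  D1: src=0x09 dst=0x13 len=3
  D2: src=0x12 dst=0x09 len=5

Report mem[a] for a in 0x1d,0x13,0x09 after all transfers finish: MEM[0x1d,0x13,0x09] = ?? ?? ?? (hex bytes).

MEM[0x1d,0x13,0x09] = 67 33 63

[0] 0x0e->0x06 len=6 : 01 da c9 33 63 b1
[1] 0x09->0x13 len=3 : 33 63 b1
[2] 0x12->0x09 len=5 : 63 33 63 b1 3a
query mem[0x1d]=0x67, mem[0x13]=0x33, mem[0x09]=0x63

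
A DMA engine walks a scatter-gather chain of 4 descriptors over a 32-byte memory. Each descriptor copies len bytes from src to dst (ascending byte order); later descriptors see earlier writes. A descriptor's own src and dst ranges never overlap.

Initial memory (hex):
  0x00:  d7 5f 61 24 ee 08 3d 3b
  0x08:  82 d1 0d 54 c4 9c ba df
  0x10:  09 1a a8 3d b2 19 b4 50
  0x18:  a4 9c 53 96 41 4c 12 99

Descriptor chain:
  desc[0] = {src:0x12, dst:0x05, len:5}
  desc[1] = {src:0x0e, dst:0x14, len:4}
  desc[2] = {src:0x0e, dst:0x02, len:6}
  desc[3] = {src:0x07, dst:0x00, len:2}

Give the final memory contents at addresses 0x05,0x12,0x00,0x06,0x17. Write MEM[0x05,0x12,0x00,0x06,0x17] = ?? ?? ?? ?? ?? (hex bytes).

[0] 0x12->0x05 len=5 : a8 3d b2 19 b4
[1] 0x0e->0x14 len=4 : ba df 09 1a
[2] 0x0e->0x02 len=6 : ba df 09 1a a8 3d
[3] 0x07->0x00 len=2 : 3d 19
query mem[0x05]=0x1a, mem[0x12]=0xa8, mem[0x00]=0x3d, mem[0x06]=0xa8, mem[0x17]=0x1a

MEM[0x05,0x12,0x00,0x06,0x17] = 1a a8 3d a8 1a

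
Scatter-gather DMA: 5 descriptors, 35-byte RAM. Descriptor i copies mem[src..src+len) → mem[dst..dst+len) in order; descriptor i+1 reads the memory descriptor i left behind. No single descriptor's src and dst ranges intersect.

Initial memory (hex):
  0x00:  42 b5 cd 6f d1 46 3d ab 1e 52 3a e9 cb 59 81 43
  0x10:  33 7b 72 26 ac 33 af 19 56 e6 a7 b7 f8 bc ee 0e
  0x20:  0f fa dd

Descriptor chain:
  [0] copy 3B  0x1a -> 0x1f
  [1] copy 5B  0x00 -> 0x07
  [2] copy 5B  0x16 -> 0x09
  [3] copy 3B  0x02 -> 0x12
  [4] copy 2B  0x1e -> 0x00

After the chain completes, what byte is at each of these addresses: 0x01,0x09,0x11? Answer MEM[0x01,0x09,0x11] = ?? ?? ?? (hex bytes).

D0: mem[0x1f..0x21] <- [a7 b7 f8]
D1: mem[0x07..0x0b] <- [42 b5 cd 6f d1]
D2: mem[0x09..0x0d] <- [af 19 56 e6 a7]
D3: mem[0x12..0x14] <- [cd 6f d1]
D4: mem[0x00..0x01] <- [ee a7]
query mem[0x01]=0xa7, mem[0x09]=0xaf, mem[0x11]=0x7b

MEM[0x01,0x09,0x11] = a7 af 7b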